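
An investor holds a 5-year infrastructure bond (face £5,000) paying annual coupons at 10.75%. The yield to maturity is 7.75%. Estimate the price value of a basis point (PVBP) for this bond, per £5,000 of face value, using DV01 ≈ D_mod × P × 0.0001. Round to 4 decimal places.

Periodic yield y = 0.0775.
  t   CF        PV=CF/(1+0.0775)^t    t·PV
  1       537.50       498.8399       498.8399
  2       537.50       462.9605       925.9209
  3       537.50       429.6617     1,288.9851
  4       537.50       398.7579     1,595.0318
  5     5,537.50     3,812.6536    19,063.2678
  Σ                  5,602.8736    23,372.0455
P = 5,602.8736; D_Mac = 4.17144 yrs; D_mod = 3.87141 yrs.
DV01 ≈ 3.87141 × 5,602.8736 × 0.0001 = 2.169099.

£2.1691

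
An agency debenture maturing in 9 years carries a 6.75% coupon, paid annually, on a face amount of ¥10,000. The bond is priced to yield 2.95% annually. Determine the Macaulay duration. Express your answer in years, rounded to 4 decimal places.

Periodic yield y = 0.0295. Discount each cash flow and weight by its year:
  t   CF        PV=CF/(1+0.0295)^t    t·PV
  1       675.00       655.6581       655.6581
  2       675.00       636.8704     1,273.7408
  3       675.00       618.6211     1,855.8633
  4       675.00       600.8947     2,403.5788
  5       675.00       583.6762     2,918.3812
  6       675.00       566.9512     3,401.7071
  7       675.00       550.7054     3,854.9376
  8       675.00       534.9251     4,279.4007
  9    10,675.00     8,217.3299    73,955.9695
  Σ                 12,965.6321    94,599.2371
Price P = Σ PV = 12,965.6321.
Macaulay duration = Σ(t·PV) / P = 94,599.2371 / 12,965.6321 = 7.29615 years.

7.2962 years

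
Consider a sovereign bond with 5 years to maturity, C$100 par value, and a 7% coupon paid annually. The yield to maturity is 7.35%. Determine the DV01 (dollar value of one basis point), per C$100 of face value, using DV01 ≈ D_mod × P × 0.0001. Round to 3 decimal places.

C$0.040

Periodic yield y = 0.0735.
  t   CF        PV=CF/(1+0.0735)^t    t·PV
  1         7.00         6.5207         6.5207
  2         7.00         6.0743        12.1485
  3         7.00         5.6584        16.9751
  4         7.00         5.2710        21.0838
  5       107.00        75.0539       375.2697
  Σ                     98.5783       431.9980
P = 98.5783; D_Mac = 4.38228 yrs; D_mod = 4.08224 yrs.
DV01 ≈ 4.08224 × 98.5783 × 0.0001 = 0.040242.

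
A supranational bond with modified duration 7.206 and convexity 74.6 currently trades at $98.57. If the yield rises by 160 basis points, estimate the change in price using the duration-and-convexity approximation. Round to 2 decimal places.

-$10.42

Duration effect: -D_mod·Δy = -7.206 × (+0.016) = -0.115296
Convexity effect: ½·C·(Δy)² = 0.5 × 74.6 × (0.016)² = +0.0095488
ΔP/P ≈ -0.115296 + 0.0095488 = -0.1057472
ΔP ≈ 98.57 × (-0.1057472) = -10.423501504.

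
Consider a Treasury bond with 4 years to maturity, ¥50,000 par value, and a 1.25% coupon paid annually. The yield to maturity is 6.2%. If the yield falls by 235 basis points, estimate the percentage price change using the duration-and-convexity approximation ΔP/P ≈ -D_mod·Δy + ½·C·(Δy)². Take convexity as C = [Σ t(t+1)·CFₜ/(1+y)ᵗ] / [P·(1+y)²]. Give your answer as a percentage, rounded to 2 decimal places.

With y = 0.062:
  t   CF        PV=CF/(1+0.062)^t    t·PV        t(t+1)·PV
  1       625.00       588.5122       588.5122       1,177.0245
  2       625.00       554.1547     1,108.3093       3,324.9279
  3       625.00       521.8029     1,565.4086       6,261.6345
  4    50,625.00    39,798.5243   159,194.0973     795,970.4863
  Σ                 41,462.9941   162,456.3274     806,734.0732
P = 41,462.9941; D_Mac = 3.91810 yrs; D_mod = 3.68936 yrs; C = 17.25126.
Duration effect: -3.68936 × (-0.0235) = +0.086700
Convexity effect: 0.5 × 17.25126 × (-0.0235)² = +0.0047635
ΔP/P ≈ +0.086700 + 0.0047635 = +0.091464 = +9.1464%.

+9.15%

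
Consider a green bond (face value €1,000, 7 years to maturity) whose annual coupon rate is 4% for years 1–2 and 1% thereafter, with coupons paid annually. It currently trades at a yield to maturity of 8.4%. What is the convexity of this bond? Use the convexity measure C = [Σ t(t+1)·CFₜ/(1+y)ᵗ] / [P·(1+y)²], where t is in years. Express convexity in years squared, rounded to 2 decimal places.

41.89

With y = 0.084:
  t   CF        PV=CF/(1+0.084)^t    t·PV        t(t+1)·PV
  1        40.00        36.9004        36.9004          73.8007
  2        40.00        34.0409        68.0819         204.2456
  3        10.00         7.8508        23.5523          94.2092
  4        10.00         7.2424        28.9696         144.8481
  5        10.00         6.6812        33.4059         200.4356
  6        10.00         6.1635        36.9807         258.8652
  7     1,010.00       574.2704     4,019.8925      32,159.1399
  Σ                    673.1495     4,247.7833      33,135.5443
P = 673.1495.
Convexity = Σ t(t+1)·PV / [P·(1+y)²] = 33,135.5443 / (673.1495 × 1.175056) = 41.89132.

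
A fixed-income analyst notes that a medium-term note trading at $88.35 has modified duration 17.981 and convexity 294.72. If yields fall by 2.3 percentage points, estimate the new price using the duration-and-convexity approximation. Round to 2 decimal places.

$131.78

Duration effect: -D_mod·Δy = -17.981 × (-0.023) = +0.413563
Convexity effect: ½·C·(Δy)² = 0.5 × 294.72 × (-0.023)² = +0.07795344
ΔP/P ≈ +0.413563 + 0.07795344 = +0.49151644
New price ≈ 88.35 × (1 + 0.49151644) = 131.775477474.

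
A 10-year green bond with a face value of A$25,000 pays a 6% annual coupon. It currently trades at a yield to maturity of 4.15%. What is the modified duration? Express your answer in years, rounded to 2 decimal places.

7.65 years

Periodic yield y = 0.0415. First find Macaulay duration:
  t   CF        PV=CF/(1+0.0415)^t    t·PV
  1     1,500.00     1,440.2304     1,440.2304
  2     1,500.00     1,382.8425     2,765.6849
  3     1,500.00     1,327.7412     3,983.2236
  4     1,500.00     1,274.8355     5,099.3422
  5     1,500.00     1,224.0380     6,120.1898
  6     1,500.00     1,175.2645     7,051.5869
  7     1,500.00     1,128.4345     7,899.0412
  8     1,500.00     1,083.4704     8,667.7635
  9     1,500.00     1,040.2981     9,362.6826
  10   26,500.00    17,646.2786   176,462.7858
  Σ                 28,723.4337   228,852.5310
P = 28,723.4337; Macaulay duration = 228,852.5310 / 28,723.4337 = 7.96745 years.
Modified duration = D_Mac / (1 + y) = 7.96745 / 1.0415 = 7.64998 years.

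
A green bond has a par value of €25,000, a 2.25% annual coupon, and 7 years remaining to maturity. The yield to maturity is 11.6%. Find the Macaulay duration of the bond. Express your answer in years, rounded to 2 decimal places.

Periodic yield y = 0.116. Discount each cash flow and weight by its year:
  t   CF        PV=CF/(1+0.116)^t    t·PV
  1       562.50       504.0323       504.0323
  2       562.50       451.6418       903.2836
  3       562.50       404.6970     1,214.0909
  4       562.50       362.6317     1,450.5267
  5       562.50       324.9388     1,624.6939
  6       562.50       291.1638     1,746.9827
  7    25,562.50    11,856.4306    82,995.0141
  Σ                 14,195.5359    90,438.6243
Price P = Σ PV = 14,195.5359.
Macaulay duration = Σ(t·PV) / P = 90,438.6243 / 14,195.5359 = 6.37092 years.

6.37 years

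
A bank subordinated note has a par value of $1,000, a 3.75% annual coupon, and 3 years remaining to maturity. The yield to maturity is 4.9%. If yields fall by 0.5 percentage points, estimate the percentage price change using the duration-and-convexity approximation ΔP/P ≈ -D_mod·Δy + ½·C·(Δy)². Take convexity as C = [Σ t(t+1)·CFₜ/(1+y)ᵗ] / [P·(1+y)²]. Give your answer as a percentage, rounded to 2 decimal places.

With y = 0.049:
  t   CF        PV=CF/(1+0.049)^t    t·PV        t(t+1)·PV
  1        37.50        35.7483        35.7483          71.4967
  2        37.50        34.0785        68.1570         204.4709
  3     1,037.50       898.7971     2,696.3912      10,785.5647
  Σ                    968.6239     2,800.2965      11,061.5322
P = 968.6239; D_Mac = 2.89101 yrs; D_mod = 2.75596 yrs; C = 10.37789.
Duration effect: -2.75596 × (-0.005) = +0.013780
Convexity effect: 0.5 × 10.37789 × (-0.005)² = +0.0001297
ΔP/P ≈ +0.013780 + 0.0001297 = +0.013910 = +1.3910%.

+1.39%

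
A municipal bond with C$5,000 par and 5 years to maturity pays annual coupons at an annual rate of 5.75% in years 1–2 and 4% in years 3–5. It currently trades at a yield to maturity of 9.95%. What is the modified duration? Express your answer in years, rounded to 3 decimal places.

Periodic yield y = 0.0995. First find Macaulay duration:
  t   CF        PV=CF/(1+0.0995)^t    t·PV
  1       287.50       261.4825       261.4825
  2       287.50       237.8195       475.6389
  3       200.00       150.4681       451.4042
  4       200.00       136.8513       547.4054
  5     5,200.00     3,236.1391    16,180.6953
  Σ                  4,022.7604    17,916.6262
P = 4,022.7604; Macaulay duration = 17,916.6262 / 4,022.7604 = 4.45381 years.
Modified duration = D_Mac / (1 + y) = 4.45381 / 1.0995 = 4.05076 years.

4.051 years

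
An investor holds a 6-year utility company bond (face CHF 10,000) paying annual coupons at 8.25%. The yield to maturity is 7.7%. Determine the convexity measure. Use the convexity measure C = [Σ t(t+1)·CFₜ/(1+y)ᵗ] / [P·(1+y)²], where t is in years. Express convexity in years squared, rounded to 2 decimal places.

28.11

With y = 0.077:
  t   CF        PV=CF/(1+0.077)^t    t·PV        t(t+1)·PV
  1       825.00       766.0167       766.0167       1,532.0334
  2       825.00       711.2504     1,422.5009       4,267.5026
  3       825.00       660.3997     1,981.1990       7,924.7959
  4       825.00       613.1845     2,452.7378      12,263.6891
  5       825.00       569.3449     2,846.7245      17,080.3469
  6    10,825.00     6,936.3929    41,618.3574     291,328.5019
  Σ                 10,256.5891    51,087.5363     334,396.8698
P = 10,256.5891.
Convexity = Σ t(t+1)·PV / [P·(1+y)²] = 334,396.8698 / (10,256.5891 × 1.159929) = 28.10786.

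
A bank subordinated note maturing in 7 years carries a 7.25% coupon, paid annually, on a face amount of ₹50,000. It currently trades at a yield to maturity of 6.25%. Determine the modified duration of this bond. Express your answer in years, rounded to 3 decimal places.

5.428 years

Periodic yield y = 0.0625. First find Macaulay duration:
  t   CF        PV=CF/(1+0.0625)^t    t·PV
  1     3,625.00     3,411.7647     3,411.7647
  2     3,625.00     3,211.0727     6,422.1453
  3     3,625.00     3,022.1860     9,066.5581
  4     3,625.00     2,844.4104    11,377.6416
  5     3,625.00     2,677.0921    13,385.4606
  6     3,625.00     2,519.6161    15,117.6967
  7    53,625.00    35,080.4159   245,562.9116
  Σ                 52,766.5580   304,344.1787
P = 52,766.5580; Macaulay duration = 304,344.1787 / 52,766.5580 = 5.76775 years.
Modified duration = D_Mac / (1 + y) = 5.76775 / 1.0625 = 5.42847 years.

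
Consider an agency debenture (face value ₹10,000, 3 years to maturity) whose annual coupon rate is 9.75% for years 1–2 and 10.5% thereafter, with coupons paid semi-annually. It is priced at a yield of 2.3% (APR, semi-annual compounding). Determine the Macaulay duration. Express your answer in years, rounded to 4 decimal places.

2.7072 years

Periodic yield y = 0.0115. Discount each cash flow and weight by its period:
  t   CF        PV=CF/(1+0.0115)^t    t·PV
  1       487.50       481.9575       481.9575
  2       487.50       476.4780       952.9560
  3       487.50       471.0608     1,413.1824
  4       487.50       465.7052     1,862.8207
  5       525.00       495.8267     2,479.1333
  6    10,525.00     9,827.1318    58,962.7909
  Σ                 12,218.1599    66,152.8408
Price P = Σ PV = 12,218.1599.
Macaulay duration = Σ(t·PV) / P = 66,152.8408 / 12,218.1599 = 5.41430 half-year periods.
In years: 5.41430 / 2 = 2.70715 years.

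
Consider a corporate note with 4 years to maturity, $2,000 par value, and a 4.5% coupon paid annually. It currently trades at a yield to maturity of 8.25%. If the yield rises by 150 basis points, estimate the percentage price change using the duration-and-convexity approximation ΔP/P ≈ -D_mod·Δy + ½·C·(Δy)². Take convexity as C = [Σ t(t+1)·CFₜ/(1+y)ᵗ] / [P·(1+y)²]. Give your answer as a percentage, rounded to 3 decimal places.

-4.993%

With y = 0.0825:
  t   CF        PV=CF/(1+0.0825)^t    t·PV        t(t+1)·PV
  1        90.00        83.1409        83.1409         166.2818
  2        90.00        76.8045       153.6090         460.8270
  3        90.00        70.9510       212.8531         851.4125
  4     2,090.00     1,522.0701     6,088.2806      30,441.4028
  Σ                  1,752.9666     6,537.8836      31,919.9241
P = 1,752.9666; D_Mac = 3.72961 yrs; D_mod = 3.44537 yrs; C = 15.53933.
Duration effect: -3.44537 × (+0.015) = -0.051681
Convexity effect: 0.5 × 15.53933 × (0.015)² = +0.0017482
ΔP/P ≈ -0.051681 + 0.0017482 = -0.049932 = -4.9932%.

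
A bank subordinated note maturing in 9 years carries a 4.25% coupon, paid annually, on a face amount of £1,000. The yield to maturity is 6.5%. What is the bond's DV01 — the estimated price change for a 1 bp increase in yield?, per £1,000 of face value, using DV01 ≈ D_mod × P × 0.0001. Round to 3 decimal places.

Periodic yield y = 0.065.
  t   CF        PV=CF/(1+0.065)^t    t·PV
  1        42.50        39.9061        39.9061
  2        42.50        37.4705        74.9410
  3        42.50        35.1836       105.5508
  4        42.50        33.0362       132.1449
  5        42.50        31.0199       155.0997
  6        42.50        29.1267       174.7602
  7        42.50        27.3490       191.4431
  8        42.50        25.6798       205.4386
  9     1,042.50       591.4657     5,323.1917
  Σ                    850.2377     6,402.4761
P = 850.2377; D_Mac = 7.53022 yrs; D_mod = 7.07063 yrs.
DV01 ≈ 7.07063 × 850.2377 × 0.0001 = 0.601171.

£0.601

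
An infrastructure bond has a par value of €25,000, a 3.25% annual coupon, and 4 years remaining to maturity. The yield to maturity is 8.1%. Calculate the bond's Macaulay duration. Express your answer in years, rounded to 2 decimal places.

3.80 years

Periodic yield y = 0.081. Discount each cash flow and weight by its year:
  t   CF        PV=CF/(1+0.081)^t    t·PV
  1       812.50       751.6189       751.6189
  2       812.50       695.2996     1,390.5992
  3       812.50       643.2004     1,929.6011
  4    25,812.50    18,902.8502    75,611.4009
  Σ                 20,992.9691    79,683.2201
Price P = Σ PV = 20,992.9691.
Macaulay duration = Σ(t·PV) / P = 79,683.2201 / 20,992.9691 = 3.79571 years.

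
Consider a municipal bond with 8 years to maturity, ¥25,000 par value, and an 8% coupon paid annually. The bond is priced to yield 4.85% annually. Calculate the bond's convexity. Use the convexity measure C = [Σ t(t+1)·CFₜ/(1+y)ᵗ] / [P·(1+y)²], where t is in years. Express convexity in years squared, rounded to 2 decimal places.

48.03

With y = 0.0485:
  t   CF        PV=CF/(1+0.0485)^t    t·PV        t(t+1)·PV
  1     2,000.00     1,907.4869     1,907.4869       3,814.9738
  2     2,000.00     1,819.2531     3,638.5062      10,915.5187
  3     2,000.00     1,735.1007     5,205.3022      20,821.2087
  4     2,000.00     1,654.8409     6,619.3638      33,096.8188
  5     2,000.00     1,578.2937     7,891.4685      47,348.8109
  6     2,000.00     1,505.2873     9,031.7236      63,222.0650
  7     2,000.00     1,435.6579    10,049.6050      80,396.8400
  8    27,000.00    18,484.8651   147,878.9209   1,330,910.2880
  Σ                 30,120.7856   192,222.3770   1,590,526.5238
P = 30,120.7856.
Convexity = Σ t(t+1)·PV / [P·(1+y)²] = 1,590,526.5238 / (30,120.7856 × 1.099352) = 48.03278.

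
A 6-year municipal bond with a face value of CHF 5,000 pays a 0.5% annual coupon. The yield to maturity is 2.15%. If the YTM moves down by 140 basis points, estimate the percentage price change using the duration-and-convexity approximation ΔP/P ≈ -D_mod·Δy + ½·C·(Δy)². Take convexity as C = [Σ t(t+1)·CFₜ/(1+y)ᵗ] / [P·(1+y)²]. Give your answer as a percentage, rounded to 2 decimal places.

+8.50%

With y = 0.0215:
  t   CF        PV=CF/(1+0.0215)^t    t·PV        t(t+1)·PV
  1        25.00        24.4738        24.4738          48.9476
  2        25.00        23.9587        47.9174         143.7522
  3        25.00        23.4544        70.3633         281.4532
  4        25.00        22.9608        91.8431         459.2155
  5        25.00        22.4775       112.3875         674.3252
  6     5,025.00     4,422.8870    26,537.3218     185,761.2525
  Σ                  4,540.2122    26,884.3069     187,368.9462
P = 4,540.2122; D_Mac = 5.92138 yrs; D_mod = 5.79675 yrs; C = 39.54984.
Duration effect: -5.79675 × (-0.014) = +0.081154
Convexity effect: 0.5 × 39.54984 × (-0.014)² = +0.0038759
ΔP/P ≈ +0.081154 + 0.0038759 = +0.085030 = +8.5030%.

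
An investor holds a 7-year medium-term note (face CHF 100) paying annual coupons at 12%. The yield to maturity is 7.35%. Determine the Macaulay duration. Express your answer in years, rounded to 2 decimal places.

5.32 years

Periodic yield y = 0.0735. Discount each cash flow and weight by its year:
  t   CF        PV=CF/(1+0.0735)^t    t·PV
  1        12.00        11.1784        11.1784
  2        12.00        10.4130        20.8261
  3        12.00         9.7001        29.1002
  4        12.00         9.0359        36.1437
  5        12.00         8.4173        42.0863
  6        12.00         7.8410        47.0457
  7       112.00        68.1716       477.2014
  Σ                    124.7573       663.5819
Price P = Σ PV = 124.7573.
Macaulay duration = Σ(t·PV) / P = 663.5819 / 124.7573 = 5.31898 years.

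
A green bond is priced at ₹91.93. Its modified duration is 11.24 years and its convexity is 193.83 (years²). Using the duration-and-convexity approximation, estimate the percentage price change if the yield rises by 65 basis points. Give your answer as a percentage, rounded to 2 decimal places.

Duration effect: -D_mod·Δy = -11.24 × (+0.0065) = -0.073060
Convexity effect: ½·C·(Δy)² = 0.5 × 193.83 × (0.0065)² = +0.00409465875
ΔP/P ≈ -0.073060 + 0.00409465875 = -0.06896534125
= -6.896534125%.

-6.90%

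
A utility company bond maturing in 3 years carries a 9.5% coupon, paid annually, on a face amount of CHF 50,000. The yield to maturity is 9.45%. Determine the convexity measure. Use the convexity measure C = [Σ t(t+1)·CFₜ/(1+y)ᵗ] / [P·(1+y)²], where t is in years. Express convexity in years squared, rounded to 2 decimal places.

With y = 0.0945:
  t   CF        PV=CF/(1+0.0945)^t    t·PV        t(t+1)·PV
  1     4,750.00     4,339.8812     4,339.8812       8,679.7624
  2     4,750.00     3,965.1724     7,930.3449      23,791.0346
  3    54,750.00    41,757.7246   125,273.1738     501,092.6953
  Σ                 50,062.7783   137,543.3999     533,563.4923
P = 50,062.7783.
Convexity = Σ t(t+1)·PV / [P·(1+y)²] = 533,563.4923 / (50,062.7783 × 1.197930) = 8.89692.

8.90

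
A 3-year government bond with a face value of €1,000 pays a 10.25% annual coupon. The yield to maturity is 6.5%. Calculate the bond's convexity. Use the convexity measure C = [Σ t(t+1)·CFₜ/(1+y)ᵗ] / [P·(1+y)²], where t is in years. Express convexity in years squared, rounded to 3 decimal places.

9.373

With y = 0.065:
  t   CF        PV=CF/(1+0.065)^t    t·PV        t(t+1)·PV
  1       102.50        96.2441        96.2441         192.4883
  2       102.50        90.3701       180.7402         542.2205
  3     1,102.50       912.7036     2,738.1109      10,952.4435
  Σ                  1,099.3178     3,015.0952      11,687.1522
P = 1,099.3178.
Convexity = Σ t(t+1)·PV / [P·(1+y)²] = 11,687.1522 / (1,099.3178 × 1.134225) = 9.37316.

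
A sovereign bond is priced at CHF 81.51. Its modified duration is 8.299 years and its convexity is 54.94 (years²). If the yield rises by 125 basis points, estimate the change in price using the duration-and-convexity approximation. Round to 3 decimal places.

-CHF 8.106

Duration effect: -D_mod·Δy = -8.299 × (+0.0125) = -0.1037375
Convexity effect: ½·C·(Δy)² = 0.5 × 54.94 × (0.0125)² = +0.0042921875
ΔP/P ≈ -0.1037375 + 0.0042921875 = -0.0994453125
ΔP ≈ 81.51 × (-0.0994453125) = -8.105787421875.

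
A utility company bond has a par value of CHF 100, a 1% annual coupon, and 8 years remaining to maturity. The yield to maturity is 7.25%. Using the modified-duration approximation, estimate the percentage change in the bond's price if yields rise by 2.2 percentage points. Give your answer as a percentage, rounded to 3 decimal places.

-15.666%

Periodic yield y = 0.0725. Modified duration first:
  t   CF        PV=CF/(1+0.0725)^t    t·PV
  1         1.00         0.9324         0.9324
  2         1.00         0.8694         1.7387
  3         1.00         0.8106         2.4318
  4         1.00         0.7558         3.0232
  5         1.00         0.7047         3.5236
  6         1.00         0.6571         3.9425
  7         1.00         0.6127         4.2886
  8       101.00        57.6956       461.5651
  Σ                     63.0383       481.4459
P = 63.0383; D_Mac = 7.63736 yrs; D_mod = 7.63736/(1+0.0725) = 7.12108 yrs.
ΔP/P ≈ -D_mod · Δy = -7.12108 × (+0.022) = -0.156664 = -15.6664%.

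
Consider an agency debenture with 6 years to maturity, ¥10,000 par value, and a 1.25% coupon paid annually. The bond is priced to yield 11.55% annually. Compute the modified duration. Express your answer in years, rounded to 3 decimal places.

Periodic yield y = 0.1155. First find Macaulay duration:
  t   CF        PV=CF/(1+0.1155)^t    t·PV
  1       125.00       112.0574       112.0574
  2       125.00       100.4548       200.9097
  3       125.00        90.0536       270.1609
  4       125.00        80.7294       322.9176
  5       125.00        72.3706       361.8530
  6    10,125.00     5,255.0589    31,530.3531
  Σ                  5,710.7247    32,798.2517
P = 5,710.7247; Macaulay duration = 32,798.2517 / 5,710.7247 = 5.74327 years.
Modified duration = D_Mac / (1 + y) = 5.74327 / 1.1155 = 5.14861 years.

5.149 years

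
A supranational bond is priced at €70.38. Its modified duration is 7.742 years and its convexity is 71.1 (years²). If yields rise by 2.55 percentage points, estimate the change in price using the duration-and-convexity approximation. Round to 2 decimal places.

Duration effect: -D_mod·Δy = -7.742 × (+0.0255) = -0.197421
Convexity effect: ½·C·(Δy)² = 0.5 × 71.1 × (0.0255)² = +0.0231163875
ΔP/P ≈ -0.197421 + 0.0231163875 = -0.1743046125
ΔP ≈ 70.38 × (-0.1743046125) = -12.26755862775.

-€12.27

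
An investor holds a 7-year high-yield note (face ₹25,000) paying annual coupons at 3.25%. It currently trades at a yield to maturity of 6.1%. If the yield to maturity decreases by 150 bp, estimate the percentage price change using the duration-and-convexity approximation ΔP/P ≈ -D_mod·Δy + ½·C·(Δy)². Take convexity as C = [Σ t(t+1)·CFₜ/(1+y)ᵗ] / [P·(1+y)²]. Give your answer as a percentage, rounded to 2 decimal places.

+9.40%

With y = 0.061:
  t   CF        PV=CF/(1+0.061)^t    t·PV        t(t+1)·PV
  1       812.50       765.7870       765.7870       1,531.5740
  2       812.50       721.7597     1,443.5193       4,330.5579
  3       812.50       680.2636     2,040.7907       8,163.1629
  4       812.50       641.1532     2,564.6129      12,823.0646
  5       812.50       604.2915     3,021.4573      18,128.7435
  6       812.50       569.5490     3,417.2938      23,921.0565
  7    25,812.50    17,053.8478   119,376.9343     955,015.4745
  Σ                 21,036.6516   132,630.3953   1,023,913.6339
P = 21,036.6516; D_Mac = 6.30473 yrs; D_mod = 5.94225 yrs; C = 43.23704.
Duration effect: -5.94225 × (-0.015) = +0.089134
Convexity effect: 0.5 × 43.23704 × (-0.015)² = +0.0048642
ΔP/P ≈ +0.089134 + 0.0048642 = +0.093998 = +9.3998%.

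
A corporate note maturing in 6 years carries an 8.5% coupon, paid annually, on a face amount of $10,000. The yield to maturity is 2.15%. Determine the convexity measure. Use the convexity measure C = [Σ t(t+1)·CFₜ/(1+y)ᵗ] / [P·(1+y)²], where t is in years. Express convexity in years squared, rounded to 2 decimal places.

32.26

With y = 0.0215:
  t   CF        PV=CF/(1+0.0215)^t    t·PV        t(t+1)·PV
  1       850.00       832.1096       832.1096       1,664.2193
  2       850.00       814.5958     1,629.1917       4,887.5750
  3       850.00       797.4506     2,392.3519       9,569.4077
  4       850.00       780.6663     3,122.6653      15,613.3264
  5       850.00       764.2353     3,821.1763      22,927.0578
  6    10,850.00     9,549.9151    57,299.4908     401,096.4358
  Σ                 13,538.9728    69,096.9856     455,758.0219
P = 13,538.9728.
Convexity = Σ t(t+1)·PV / [P·(1+y)²] = 455,758.0219 / (13,538.9728 × 1.043462) = 32.26056.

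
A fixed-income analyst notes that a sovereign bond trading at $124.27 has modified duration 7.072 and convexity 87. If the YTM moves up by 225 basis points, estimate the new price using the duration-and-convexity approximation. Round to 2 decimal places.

Duration effect: -D_mod·Δy = -7.072 × (+0.0225) = -0.159120
Convexity effect: ½·C·(Δy)² = 0.5 × 87 × (0.0225)² = +0.022021875
ΔP/P ≈ -0.159120 + 0.022021875 = -0.137098125
New price ≈ 124.27 × (1 - 0.137098125) = 107.23281600625.

$107.23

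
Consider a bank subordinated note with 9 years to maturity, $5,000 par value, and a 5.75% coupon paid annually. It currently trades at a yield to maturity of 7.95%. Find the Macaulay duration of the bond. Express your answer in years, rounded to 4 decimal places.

7.1191 years

Periodic yield y = 0.0795. Discount each cash flow and weight by its year:
  t   CF        PV=CF/(1+0.0795)^t    t·PV
  1       287.50       266.3270       266.3270
  2       287.50       246.7133       493.4266
  3       287.50       228.5440       685.6321
  4       287.50       211.7129       846.8515
  5       287.50       196.1212       980.6062
  6       287.50       181.6778     1,090.0671
  7       287.50       168.2981     1,178.0870
  8       287.50       155.9038     1,247.2303
  9     5,287.50     2,656.1131    23,905.0177
  Σ                  4,311.4113    30,693.2455
Price P = Σ PV = 4,311.4113.
Macaulay duration = Σ(t·PV) / P = 30,693.2455 / 4,311.4113 = 7.11907 years.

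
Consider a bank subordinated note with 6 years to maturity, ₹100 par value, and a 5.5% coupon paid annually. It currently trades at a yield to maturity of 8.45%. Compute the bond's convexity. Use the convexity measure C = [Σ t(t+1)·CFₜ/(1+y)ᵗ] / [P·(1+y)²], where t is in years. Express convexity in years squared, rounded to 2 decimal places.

29.50

With y = 0.0845:
  t   CF        PV=CF/(1+0.0845)^t    t·PV        t(t+1)·PV
  1         5.50         5.0715         5.0715          10.1429
  2         5.50         4.6763         9.3526          28.0579
  3         5.50         4.3120        12.9359          51.7434
  4         5.50         3.9760        15.9039          79.5196
  5         5.50         3.6662        18.3309         109.9857
  6       105.50        64.8448       389.0688       2,723.4814
  Σ                     86.5467       450.6636       3,002.9310
P = 86.5467.
Convexity = Σ t(t+1)·PV / [P·(1+y)²] = 3,002.9310 / (86.5467 × 1.176140) = 29.50093.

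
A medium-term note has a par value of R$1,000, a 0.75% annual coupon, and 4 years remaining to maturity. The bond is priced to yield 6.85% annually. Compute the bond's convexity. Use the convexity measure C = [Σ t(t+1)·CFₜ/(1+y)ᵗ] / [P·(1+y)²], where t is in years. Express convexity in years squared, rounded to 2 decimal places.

17.22

With y = 0.0685:
  t   CF        PV=CF/(1+0.0685)^t    t·PV        t(t+1)·PV
  1         7.50         7.0192         7.0192          14.0384
  2         7.50         6.5692        13.1384          39.4152
  3         7.50         6.1481        18.4442          73.7766
  4     1,007.50       772.9421     3,091.7683      15,458.8415
  Σ                    792.6785     3,130.3700      15,586.0717
P = 792.6785.
Convexity = Σ t(t+1)·PV / [P·(1+y)²] = 15,586.0717 / (792.6785 × 1.141692) = 17.22228.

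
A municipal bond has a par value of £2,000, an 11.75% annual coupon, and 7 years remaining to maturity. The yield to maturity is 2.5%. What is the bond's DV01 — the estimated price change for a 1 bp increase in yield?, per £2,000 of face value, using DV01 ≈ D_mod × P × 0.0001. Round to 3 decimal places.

Periodic yield y = 0.025.
  t   CF        PV=CF/(1+0.025)^t    t·PV
  1       235.00       229.2683       229.2683
  2       235.00       223.6764       447.3528
  3       235.00       218.2209       654.6626
  4       235.00       212.8984       851.5936
  5       235.00       207.7058     1,038.5288
  6       235.00       202.6398     1,215.8386
  7     2,235.00     1,880.2278    13,161.5946
  Σ                  3,174.6373    17,598.8392
P = 3,174.6373; D_Mac = 5.54357 yrs; D_mod = 5.40837 yrs.
DV01 ≈ 5.40837 × 3,174.6373 × 0.0001 = 1.716960.

£1.717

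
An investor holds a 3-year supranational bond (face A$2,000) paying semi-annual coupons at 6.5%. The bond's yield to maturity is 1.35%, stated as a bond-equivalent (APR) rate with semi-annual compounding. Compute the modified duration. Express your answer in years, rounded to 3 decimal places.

Periodic yield y = 0.00675. First find Macaulay duration:
  t   CF        PV=CF/(1+0.00675)^t    t·PV
  1        65.00        64.5642        64.5642
  2        65.00        64.1313       128.2626
  3        65.00        63.7013       191.1040
  4        65.00        63.2742       253.0969
  5        65.00        62.8500       314.2499
  6     2,065.00     1,983.3083    11,899.8497
  Σ                  2,301.8293    12,851.1273
P = 2,301.8293; Macaulay duration = 12,851.1273 / 2,301.8293 = 5.58301 half-year periods = 2.79150 years.
Modified duration = D_Mac / (1 + y) = 2.79150 / 1.00675 = 2.77279 years.

2.773 years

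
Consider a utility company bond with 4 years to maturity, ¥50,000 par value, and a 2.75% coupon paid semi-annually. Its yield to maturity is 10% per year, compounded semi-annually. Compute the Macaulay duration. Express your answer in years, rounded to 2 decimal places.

Periodic yield y = 0.05. Discount each cash flow and weight by its period:
  t   CF        PV=CF/(1+0.05)^t    t·PV
  1       687.50       654.7619       654.7619
  2       687.50       623.5828     1,247.1655
  3       687.50       593.8883     1,781.6650
  4       687.50       565.6080     2,262.4318
  5       687.50       538.6742     2,693.3712
  6       687.50       513.0231     3,078.1385
  7       687.50       488.5934     3,420.1539
  8    50,687.50    34,307.2952   274,458.3613
  Σ                 38,285.4269   289,596.0492
Price P = Σ PV = 38,285.4269.
Macaulay duration = Σ(t·PV) / P = 289,596.0492 / 38,285.4269 = 7.56413 half-year periods.
In years: 7.56413 / 2 = 3.78207 years.

3.78 years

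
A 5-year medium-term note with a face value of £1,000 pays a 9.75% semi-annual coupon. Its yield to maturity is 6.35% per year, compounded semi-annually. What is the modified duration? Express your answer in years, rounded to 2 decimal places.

4.02 years

Periodic yield y = 0.03175. First find Macaulay duration:
  t   CF        PV=CF/(1+0.03175)^t    t·PV
  1        48.75        47.2498        47.2498
  2        48.75        45.7958        91.5916
  3        48.75        44.3865       133.1596
  4        48.75        43.0206       172.0825
  5        48.75        41.6968       208.4838
  6        48.75        40.4136       242.4817
  7        48.75        39.1700       274.1898
  8        48.75        37.9646       303.7168
  9        48.75        36.7963       331.1668
  10    1,048.75       767.2329     7,672.3287
  Σ                  1,143.7269     9,476.4511
P = 1,143.7269; Macaulay duration = 9,476.4511 / 1,143.7269 = 8.28559 half-year periods = 4.14279 years.
Modified duration = D_Mac / (1 + y) = 4.14279 / 1.03175 = 4.01531 years.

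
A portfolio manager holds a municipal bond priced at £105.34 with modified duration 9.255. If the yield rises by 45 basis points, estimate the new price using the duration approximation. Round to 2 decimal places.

£100.95

Duration approximation: ΔP/P ≈ -D_mod · Δy = -9.255 × (+0.0045) = -0.0416475.
New price ≈ 105.34 × (1 - 0.0416475) = 100.95285235.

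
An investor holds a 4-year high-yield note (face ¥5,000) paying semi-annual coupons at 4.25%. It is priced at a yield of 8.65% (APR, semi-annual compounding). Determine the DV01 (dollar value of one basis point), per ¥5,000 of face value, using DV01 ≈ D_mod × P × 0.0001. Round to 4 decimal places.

¥1.5110

Periodic yield y = 0.04325.
  t   CF        PV=CF/(1+0.04325)^t    t·PV
  1       106.25       101.8452       101.8452
  2       106.25        97.6230       195.2460
  3       106.25        93.5758       280.7275
  4       106.25        89.6965       358.7859
  5       106.25        85.9779       429.8896
  6       106.25        82.4135       494.4813
  7       106.25        78.9969       552.9785
  8     5,106.25     3,639.1079    29,112.8628
  Σ                  4,269.2368    31,526.8168
P = 4,269.2368; D_Mac = 7.38465 half-year periods = 3.69232 yrs; D_mod = 3.53925 yrs.
DV01 ≈ 3.53925 × 4,269.2368 × 0.0001 = 1.510991.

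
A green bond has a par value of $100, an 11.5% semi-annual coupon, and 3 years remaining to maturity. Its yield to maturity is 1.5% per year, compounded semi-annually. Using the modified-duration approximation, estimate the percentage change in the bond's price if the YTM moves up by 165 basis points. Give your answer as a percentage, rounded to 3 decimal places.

Periodic yield y = 0.0075. Modified duration first:
  t   CF        PV=CF/(1+0.0075)^t    t·PV
  1         5.75         5.7072         5.7072
  2         5.75         5.6647        11.3294
  3         5.75         5.6225        16.8676
  4         5.75         5.5807        22.3227
  5         5.75         5.5391        27.6957
  6       105.75       101.1137       606.6823
  Σ                    129.2280       690.6050
P = 129.2280; D_Mac = 5.34408 half-year periods = 2.67204 yrs; D_mod = 2.67204/(1+0.0075) = 2.65215 yrs.
ΔP/P ≈ -D_mod · Δy = -2.65215 × (+0.0165) = -0.043760 = -4.3760%.

-4.376%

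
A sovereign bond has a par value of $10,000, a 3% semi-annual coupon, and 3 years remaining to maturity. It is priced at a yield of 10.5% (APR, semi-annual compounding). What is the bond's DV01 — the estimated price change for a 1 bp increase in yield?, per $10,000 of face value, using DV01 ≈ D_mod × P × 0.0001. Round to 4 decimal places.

Periodic yield y = 0.0525.
  t   CF        PV=CF/(1+0.0525)^t    t·PV
  1       150.00       142.5178       142.5178
  2       150.00       135.4089       270.8177
  3       150.00       128.6545       385.9635
  4       150.00       122.2370       488.9482
  5       150.00       116.1397       580.6985
  6    10,150.00     7,466.7810    44,800.6862
  Σ                  8,111.7389    46,669.6319
P = 8,111.7389; D_Mac = 5.75334 half-year periods = 2.87667 yrs; D_mod = 2.73318 yrs.
DV01 ≈ 2.73318 × 8,111.7389 × 0.0001 = 2.217085.

$2.2171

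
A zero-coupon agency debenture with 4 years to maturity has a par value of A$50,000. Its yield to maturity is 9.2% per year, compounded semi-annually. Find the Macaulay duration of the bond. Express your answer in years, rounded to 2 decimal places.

4.00 years

A zero-coupon bond has a single cash flow at maturity, so its Macaulay duration equals its maturity: 4 years.
(Equivalently: 8 semi-annual periods ÷ 2 = 4 years.)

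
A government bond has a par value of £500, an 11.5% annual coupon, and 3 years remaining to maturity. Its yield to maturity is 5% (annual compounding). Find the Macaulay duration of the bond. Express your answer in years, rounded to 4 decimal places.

Periodic yield y = 0.05. Discount each cash flow and weight by its year:
  t   CF        PV=CF/(1+0.05)^t    t·PV
  1        57.50        54.7619        54.7619
  2        57.50        52.1542       104.3084
  3       557.50       481.5895     1,444.7684
  Σ                    588.5056     1,603.8387
Price P = Σ PV = 588.5056.
Macaulay duration = Σ(t·PV) / P = 1,603.8387 / 588.5056 = 2.72527 years.

2.7253 years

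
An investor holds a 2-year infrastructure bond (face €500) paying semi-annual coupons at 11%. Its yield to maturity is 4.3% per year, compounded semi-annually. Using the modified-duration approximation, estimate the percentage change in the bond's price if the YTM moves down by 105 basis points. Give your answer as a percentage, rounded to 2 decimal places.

+1.91%

Periodic yield y = 0.0215. Modified duration first:
  t   CF        PV=CF/(1+0.0215)^t    t·PV
  1        27.50        26.9212        26.9212
  2        27.50        26.3546        52.7091
  3        27.50        25.7999        77.3996
  4       527.50       484.4723     1,937.8893
  Σ                    563.5480     2,094.9193
P = 563.5480; D_Mac = 3.71738 half-year periods = 1.85869 yrs; D_mod = 1.85869/(1+0.0215) = 1.81957 yrs.
ΔP/P ≈ -D_mod · Δy = -1.81957 × (-0.0105) = +0.019105 = +1.9105%.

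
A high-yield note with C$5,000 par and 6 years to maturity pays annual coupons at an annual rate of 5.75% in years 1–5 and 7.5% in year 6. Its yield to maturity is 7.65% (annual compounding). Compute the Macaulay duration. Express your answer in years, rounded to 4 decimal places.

Periodic yield y = 0.0765. Discount each cash flow and weight by its year:
  t   CF        PV=CF/(1+0.0765)^t    t·PV
  1       287.50       267.0692       267.0692
  2       287.50       248.0903       496.1806
  3       287.50       230.4601       691.3803
  4       287.50       214.0828       856.3311
  5       287.50       198.8693       994.3463
  6     5,375.00     3,453.7768    20,722.6606
  Σ                  4,612.3484    24,027.9681
Price P = Σ PV = 4,612.3484.
Macaulay duration = Σ(t·PV) / P = 24,027.9681 / 4,612.3484 = 5.20949 years.

5.2095 years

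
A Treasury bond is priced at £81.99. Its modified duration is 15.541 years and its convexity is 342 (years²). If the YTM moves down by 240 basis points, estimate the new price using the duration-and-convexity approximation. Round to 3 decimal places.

Duration effect: -D_mod·Δy = -15.541 × (-0.024) = +0.372984
Convexity effect: ½·C·(Δy)² = 0.5 × 342 × (-0.024)² = +0.0984960
ΔP/P ≈ +0.372984 + 0.0984960 = +0.471480
New price ≈ 81.99 × (1 + 0.471480) = 120.6466452.

£120.647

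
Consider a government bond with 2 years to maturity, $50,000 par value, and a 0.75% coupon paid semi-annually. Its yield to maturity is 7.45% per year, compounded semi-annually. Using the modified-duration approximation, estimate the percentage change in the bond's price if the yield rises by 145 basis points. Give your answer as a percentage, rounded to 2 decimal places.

-2.78%

Periodic yield y = 0.03725. Modified duration first:
  t   CF        PV=CF/(1+0.03725)^t    t·PV
  1       187.50       180.7664       180.7664
  2       187.50       174.2747       348.5494
  3       187.50       168.0161       504.0483
  4    50,187.50    43,357.2560   173,429.0240
  Σ                 43,880.3133   174,462.3882
P = 43,880.3133; D_Mac = 3.97587 half-year periods = 1.98793 yrs; D_mod = 1.98793/(1+0.03725) = 1.91654 yrs.
ΔP/P ≈ -D_mod · Δy = -1.91654 × (+0.0145) = -0.027790 = -2.7790%.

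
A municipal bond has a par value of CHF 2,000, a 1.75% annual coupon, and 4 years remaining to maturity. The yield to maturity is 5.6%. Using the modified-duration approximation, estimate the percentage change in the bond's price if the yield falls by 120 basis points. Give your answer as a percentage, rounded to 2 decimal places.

+4.42%

Periodic yield y = 0.056. Modified duration first:
  t   CF        PV=CF/(1+0.056)^t    t·PV
  1        35.00        33.1439        33.1439
  2        35.00        31.3863        62.7726
  3        35.00        29.7219        89.1656
  4     2,035.00     1,636.4726     6,545.8904
  Σ                  1,730.7247     6,730.9726
P = 1,730.7247; D_Mac = 3.88911 yrs; D_mod = 3.88911/(1+0.056) = 3.68287 yrs.
ΔP/P ≈ -D_mod · Δy = -3.68287 × (-0.012) = +0.044194 = +4.4194%.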